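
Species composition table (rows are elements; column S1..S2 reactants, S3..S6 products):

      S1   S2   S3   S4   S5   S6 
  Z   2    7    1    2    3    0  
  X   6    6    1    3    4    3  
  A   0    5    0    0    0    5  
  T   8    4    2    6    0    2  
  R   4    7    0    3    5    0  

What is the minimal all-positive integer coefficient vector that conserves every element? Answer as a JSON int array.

Coefficients: [4, 2, 3, 5, 3, 2]

Z: 4·2+2·7 = 22 | 3·1+5·2+3·3+2·0 = 22
X: 4·6+2·6 = 36 | 3·1+5·3+3·4+2·3 = 36
A: 4·0+2·5 = 10 | 3·0+5·0+3·0+2·5 = 10
T: 4·8+2·4 = 40 | 3·2+5·6+3·0+2·2 = 40
R: 4·4+2·7 = 30 | 3·0+5·3+3·5+2·0 = 30
gcd(4,2,3,5,3,2) = 1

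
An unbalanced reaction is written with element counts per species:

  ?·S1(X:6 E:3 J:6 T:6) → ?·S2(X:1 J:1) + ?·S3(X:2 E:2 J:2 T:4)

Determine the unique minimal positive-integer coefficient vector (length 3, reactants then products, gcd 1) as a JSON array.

Coefficients: [2, 6, 3]

X: 2·6 = 12 | 6·1+3·2 = 12
E: 2·3 = 6 | 6·0+3·2 = 6
J: 2·6 = 12 | 6·1+3·2 = 12
T: 2·6 = 12 | 6·0+3·4 = 12
gcd(2,6,3) = 1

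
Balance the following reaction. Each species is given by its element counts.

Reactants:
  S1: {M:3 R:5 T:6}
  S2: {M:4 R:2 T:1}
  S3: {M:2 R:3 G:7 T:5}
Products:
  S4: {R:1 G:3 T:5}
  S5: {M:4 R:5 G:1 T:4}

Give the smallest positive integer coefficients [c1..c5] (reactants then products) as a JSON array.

M: 4·3+1·4+2·2 = 20 | 3·0+5·4 = 20
R: 4·5+1·2+2·3 = 28 | 3·1+5·5 = 28
G: 4·0+1·0+2·7 = 14 | 3·3+5·1 = 14
T: 4·6+1·1+2·5 = 35 | 3·5+5·4 = 35
gcd(4,1,2,3,5) = 1

Coefficients: [4, 1, 2, 3, 5]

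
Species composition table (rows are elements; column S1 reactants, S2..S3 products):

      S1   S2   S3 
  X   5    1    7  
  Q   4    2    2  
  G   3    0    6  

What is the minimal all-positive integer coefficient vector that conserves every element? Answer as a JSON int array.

X: 2·5 = 10 | 3·1+1·7 = 10
Q: 2·4 = 8 | 3·2+1·2 = 8
G: 2·3 = 6 | 3·0+1·6 = 6
gcd(2,3,1) = 1

Coefficients: [2, 3, 1]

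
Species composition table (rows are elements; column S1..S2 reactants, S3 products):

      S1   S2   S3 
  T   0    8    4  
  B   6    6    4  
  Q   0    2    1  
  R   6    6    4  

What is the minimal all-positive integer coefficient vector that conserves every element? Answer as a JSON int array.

T: 1·0+3·8 = 24 | 6·4 = 24
B: 1·6+3·6 = 24 | 6·4 = 24
Q: 1·0+3·2 = 6 | 6·1 = 6
R: 1·6+3·6 = 24 | 6·4 = 24
gcd(1,3,6) = 1

Coefficients: [1, 3, 6]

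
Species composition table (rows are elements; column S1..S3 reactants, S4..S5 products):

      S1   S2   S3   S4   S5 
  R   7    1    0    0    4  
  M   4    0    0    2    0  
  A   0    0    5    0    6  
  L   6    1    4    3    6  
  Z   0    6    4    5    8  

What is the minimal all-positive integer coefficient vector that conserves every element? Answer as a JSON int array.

R: 2·7+6·1+6·0 = 20 | 4·0+5·4 = 20
M: 2·4+6·0+6·0 = 8 | 4·2+5·0 = 8
A: 2·0+6·0+6·5 = 30 | 4·0+5·6 = 30
L: 2·6+6·1+6·4 = 42 | 4·3+5·6 = 42
Z: 2·0+6·6+6·4 = 60 | 4·5+5·8 = 60
gcd(2,6,6,4,5) = 1

Coefficients: [2, 6, 6, 4, 5]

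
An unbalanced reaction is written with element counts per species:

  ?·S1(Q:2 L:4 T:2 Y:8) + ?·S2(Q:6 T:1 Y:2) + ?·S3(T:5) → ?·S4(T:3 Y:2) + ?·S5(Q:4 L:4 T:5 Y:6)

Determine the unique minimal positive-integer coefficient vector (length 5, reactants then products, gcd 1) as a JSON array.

Q: 3·2+1·6+4·0 = 12 | 4·0+3·4 = 12
L: 3·4+1·0+4·0 = 12 | 4·0+3·4 = 12
T: 3·2+1·1+4·5 = 27 | 4·3+3·5 = 27
Y: 3·8+1·2+4·0 = 26 | 4·2+3·6 = 26
gcd(3,1,4,4,3) = 1

Coefficients: [3, 1, 4, 4, 3]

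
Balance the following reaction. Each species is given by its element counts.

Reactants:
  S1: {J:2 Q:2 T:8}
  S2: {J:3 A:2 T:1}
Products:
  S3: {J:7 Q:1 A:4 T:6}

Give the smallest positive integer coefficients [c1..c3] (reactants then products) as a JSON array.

Coefficients: [1, 4, 2]

J: 1·2+4·3 = 14 | 2·7 = 14
Q: 1·2+4·0 = 2 | 2·1 = 2
A: 1·0+4·2 = 8 | 2·4 = 8
T: 1·8+4·1 = 12 | 2·6 = 12
gcd(1,4,2) = 1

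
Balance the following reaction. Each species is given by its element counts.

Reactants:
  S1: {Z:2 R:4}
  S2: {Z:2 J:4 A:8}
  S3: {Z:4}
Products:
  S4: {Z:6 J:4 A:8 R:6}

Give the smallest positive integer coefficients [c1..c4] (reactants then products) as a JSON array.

Coefficients: [6, 4, 1, 4]

Z: 6·2+4·2+1·4 = 24 | 4·6 = 24
J: 6·0+4·4+1·0 = 16 | 4·4 = 16
A: 6·0+4·8+1·0 = 32 | 4·8 = 32
R: 6·4+4·0+1·0 = 24 | 4·6 = 24
gcd(6,4,1,4) = 1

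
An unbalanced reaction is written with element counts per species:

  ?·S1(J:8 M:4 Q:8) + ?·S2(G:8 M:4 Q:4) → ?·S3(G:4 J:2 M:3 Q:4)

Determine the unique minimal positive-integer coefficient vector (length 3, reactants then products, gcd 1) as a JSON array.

Coefficients: [1, 2, 4]

G: 1·0+2·8 = 16 | 4·4 = 16
J: 1·8+2·0 = 8 | 4·2 = 8
M: 1·4+2·4 = 12 | 4·3 = 12
Q: 1·8+2·4 = 16 | 4·4 = 16
gcd(1,2,4) = 1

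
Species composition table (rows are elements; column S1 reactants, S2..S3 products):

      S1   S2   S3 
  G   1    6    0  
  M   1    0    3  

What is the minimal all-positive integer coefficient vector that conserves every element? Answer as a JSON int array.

Coefficients: [6, 1, 2]

G: 6·1 = 6 | 1·6+2·0 = 6
M: 6·1 = 6 | 1·0+2·3 = 6
gcd(6,1,2) = 1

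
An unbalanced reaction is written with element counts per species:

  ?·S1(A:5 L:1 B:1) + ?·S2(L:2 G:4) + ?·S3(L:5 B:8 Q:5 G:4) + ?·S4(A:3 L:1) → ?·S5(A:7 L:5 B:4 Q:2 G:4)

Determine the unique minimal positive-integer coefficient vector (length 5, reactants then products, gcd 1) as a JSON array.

A: 4·5+3·0+2·0+5·3 = 35 | 5·7 = 35
L: 4·1+3·2+2·5+5·1 = 25 | 5·5 = 25
B: 4·1+3·0+2·8+5·0 = 20 | 5·4 = 20
Q: 4·0+3·0+2·5+5·0 = 10 | 5·2 = 10
G: 4·0+3·4+2·4+5·0 = 20 | 5·4 = 20
gcd(4,3,2,5,5) = 1

Coefficients: [4, 3, 2, 5, 5]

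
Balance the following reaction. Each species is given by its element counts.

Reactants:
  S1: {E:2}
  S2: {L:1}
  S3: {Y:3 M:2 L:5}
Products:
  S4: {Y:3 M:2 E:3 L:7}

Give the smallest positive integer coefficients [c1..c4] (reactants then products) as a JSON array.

Y: 3·0+4·0+2·3 = 6 | 2·3 = 6
M: 3·0+4·0+2·2 = 4 | 2·2 = 4
E: 3·2+4·0+2·0 = 6 | 2·3 = 6
L: 3·0+4·1+2·5 = 14 | 2·7 = 14
gcd(3,4,2,2) = 1

Coefficients: [3, 4, 2, 2]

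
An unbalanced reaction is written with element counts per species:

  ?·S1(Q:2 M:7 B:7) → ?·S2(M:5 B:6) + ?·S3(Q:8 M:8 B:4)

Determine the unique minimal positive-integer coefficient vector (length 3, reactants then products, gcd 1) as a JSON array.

Coefficients: [4, 4, 1]

Q: 4·2 = 8 | 4·0+1·8 = 8
M: 4·7 = 28 | 4·5+1·8 = 28
B: 4·7 = 28 | 4·6+1·4 = 28
gcd(4,4,1) = 1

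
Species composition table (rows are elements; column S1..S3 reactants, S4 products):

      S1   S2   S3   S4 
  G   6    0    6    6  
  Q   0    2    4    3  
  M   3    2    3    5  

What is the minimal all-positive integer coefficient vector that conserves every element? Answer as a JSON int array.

G: 3·6+4·0+1·6 = 24 | 4·6 = 24
Q: 3·0+4·2+1·4 = 12 | 4·3 = 12
M: 3·3+4·2+1·3 = 20 | 4·5 = 20
gcd(3,4,1,4) = 1

Coefficients: [3, 4, 1, 4]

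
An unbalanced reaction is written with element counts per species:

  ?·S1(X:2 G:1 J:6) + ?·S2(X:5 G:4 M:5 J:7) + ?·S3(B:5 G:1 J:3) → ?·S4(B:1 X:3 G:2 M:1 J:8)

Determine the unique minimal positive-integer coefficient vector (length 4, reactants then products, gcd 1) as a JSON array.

B: 5·0+1·0+1·5 = 5 | 5·1 = 5
X: 5·2+1·5+1·0 = 15 | 5·3 = 15
G: 5·1+1·4+1·1 = 10 | 5·2 = 10
M: 5·0+1·5+1·0 = 5 | 5·1 = 5
J: 5·6+1·7+1·3 = 40 | 5·8 = 40
gcd(5,1,1,5) = 1

Coefficients: [5, 1, 1, 5]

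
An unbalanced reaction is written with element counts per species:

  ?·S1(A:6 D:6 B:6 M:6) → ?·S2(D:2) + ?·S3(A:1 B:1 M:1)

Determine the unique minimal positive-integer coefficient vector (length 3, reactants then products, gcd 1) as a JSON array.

Coefficients: [1, 3, 6]

A: 1·6 = 6 | 3·0+6·1 = 6
D: 1·6 = 6 | 3·2+6·0 = 6
B: 1·6 = 6 | 3·0+6·1 = 6
M: 1·6 = 6 | 3·0+6·1 = 6
gcd(1,3,6) = 1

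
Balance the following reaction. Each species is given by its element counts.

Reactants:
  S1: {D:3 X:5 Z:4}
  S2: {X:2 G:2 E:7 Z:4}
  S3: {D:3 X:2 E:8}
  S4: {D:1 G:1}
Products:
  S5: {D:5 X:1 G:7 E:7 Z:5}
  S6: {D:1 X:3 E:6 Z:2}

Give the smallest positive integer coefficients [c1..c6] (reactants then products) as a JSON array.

D: 1·3+4·0+2·3+6·1 = 15 | 2·5+5·1 = 15
X: 1·5+4·2+2·2+6·0 = 17 | 2·1+5·3 = 17
G: 1·0+4·2+2·0+6·1 = 14 | 2·7+5·0 = 14
E: 1·0+4·7+2·8+6·0 = 44 | 2·7+5·6 = 44
Z: 1·4+4·4+2·0+6·0 = 20 | 2·5+5·2 = 20
gcd(1,4,2,6,2,5) = 1

Coefficients: [1, 4, 2, 6, 2, 5]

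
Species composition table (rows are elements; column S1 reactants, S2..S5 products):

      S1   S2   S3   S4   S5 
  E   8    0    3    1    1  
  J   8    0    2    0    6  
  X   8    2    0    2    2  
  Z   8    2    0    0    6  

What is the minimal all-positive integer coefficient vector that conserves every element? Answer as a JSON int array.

E: 3·8 = 24 | 6·0+6·3+4·1+2·1 = 24
J: 3·8 = 24 | 6·0+6·2+4·0+2·6 = 24
X: 3·8 = 24 | 6·2+6·0+4·2+2·2 = 24
Z: 3·8 = 24 | 6·2+6·0+4·0+2·6 = 24
gcd(3,6,6,4,2) = 1

Coefficients: [3, 6, 6, 4, 2]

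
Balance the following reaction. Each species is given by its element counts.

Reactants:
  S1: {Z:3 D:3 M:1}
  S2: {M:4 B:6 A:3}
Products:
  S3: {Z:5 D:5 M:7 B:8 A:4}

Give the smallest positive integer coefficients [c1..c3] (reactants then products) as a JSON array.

Coefficients: [5, 4, 3]

Z: 5·3+4·0 = 15 | 3·5 = 15
D: 5·3+4·0 = 15 | 3·5 = 15
M: 5·1+4·4 = 21 | 3·7 = 21
B: 5·0+4·6 = 24 | 3·8 = 24
A: 5·0+4·3 = 12 | 3·4 = 12
gcd(5,4,3) = 1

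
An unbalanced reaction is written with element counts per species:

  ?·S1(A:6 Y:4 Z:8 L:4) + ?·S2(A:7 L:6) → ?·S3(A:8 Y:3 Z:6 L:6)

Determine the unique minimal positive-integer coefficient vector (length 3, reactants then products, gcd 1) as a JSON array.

A: 3·6+2·7 = 32 | 4·8 = 32
Y: 3·4+2·0 = 12 | 4·3 = 12
Z: 3·8+2·0 = 24 | 4·6 = 24
L: 3·4+2·6 = 24 | 4·6 = 24
gcd(3,2,4) = 1

Coefficients: [3, 2, 4]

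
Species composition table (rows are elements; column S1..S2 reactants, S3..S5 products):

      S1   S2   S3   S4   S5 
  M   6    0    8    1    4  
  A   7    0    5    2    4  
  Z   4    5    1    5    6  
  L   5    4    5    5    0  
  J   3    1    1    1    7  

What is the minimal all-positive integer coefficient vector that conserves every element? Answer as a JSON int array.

M: 3·6+5·0 = 18 | 1·8+6·1+1·4 = 18
A: 3·7+5·0 = 21 | 1·5+6·2+1·4 = 21
Z: 3·4+5·5 = 37 | 1·1+6·5+1·6 = 37
L: 3·5+5·4 = 35 | 1·5+6·5+1·0 = 35
J: 3·3+5·1 = 14 | 1·1+6·1+1·7 = 14
gcd(3,5,1,6,1) = 1

Coefficients: [3, 5, 1, 6, 1]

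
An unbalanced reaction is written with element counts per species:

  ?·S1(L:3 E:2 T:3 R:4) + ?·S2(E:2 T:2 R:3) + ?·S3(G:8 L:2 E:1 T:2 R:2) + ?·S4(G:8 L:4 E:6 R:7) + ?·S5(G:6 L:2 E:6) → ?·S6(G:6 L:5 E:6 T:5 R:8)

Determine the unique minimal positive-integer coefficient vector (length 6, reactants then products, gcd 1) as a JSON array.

G: 5·0+3·0+2·8+1·8+1·6 = 30 | 5·6 = 30
L: 5·3+3·0+2·2+1·4+1·2 = 25 | 5·5 = 25
E: 5·2+3·2+2·1+1·6+1·6 = 30 | 5·6 = 30
T: 5·3+3·2+2·2+1·0+1·0 = 25 | 5·5 = 25
R: 5·4+3·3+2·2+1·7+1·0 = 40 | 5·8 = 40
gcd(5,3,2,1,1,5) = 1

Coefficients: [5, 3, 2, 1, 1, 5]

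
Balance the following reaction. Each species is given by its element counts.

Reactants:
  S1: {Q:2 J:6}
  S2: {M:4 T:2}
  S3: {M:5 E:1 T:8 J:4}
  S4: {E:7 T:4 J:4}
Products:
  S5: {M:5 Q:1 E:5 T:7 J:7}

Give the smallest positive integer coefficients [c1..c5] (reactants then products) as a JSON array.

M: 3·0+5·4+2·5+4·0 = 30 | 6·5 = 30
Q: 3·2+5·0+2·0+4·0 = 6 | 6·1 = 6
E: 3·0+5·0+2·1+4·7 = 30 | 6·5 = 30
T: 3·0+5·2+2·8+4·4 = 42 | 6·7 = 42
J: 3·6+5·0+2·4+4·4 = 42 | 6·7 = 42
gcd(3,5,2,4,6) = 1

Coefficients: [3, 5, 2, 4, 6]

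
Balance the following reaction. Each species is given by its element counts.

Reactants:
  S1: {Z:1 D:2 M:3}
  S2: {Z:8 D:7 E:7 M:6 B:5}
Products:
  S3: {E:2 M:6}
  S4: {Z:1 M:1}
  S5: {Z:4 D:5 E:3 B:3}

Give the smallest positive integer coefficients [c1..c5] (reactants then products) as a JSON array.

Coefficients: [2, 3, 3, 6, 5]

Z: 2·1+3·8 = 26 | 3·0+6·1+5·4 = 26
D: 2·2+3·7 = 25 | 3·0+6·0+5·5 = 25
E: 2·0+3·7 = 21 | 3·2+6·0+5·3 = 21
M: 2·3+3·6 = 24 | 3·6+6·1+5·0 = 24
B: 2·0+3·5 = 15 | 3·0+6·0+5·3 = 15
gcd(2,3,3,6,5) = 1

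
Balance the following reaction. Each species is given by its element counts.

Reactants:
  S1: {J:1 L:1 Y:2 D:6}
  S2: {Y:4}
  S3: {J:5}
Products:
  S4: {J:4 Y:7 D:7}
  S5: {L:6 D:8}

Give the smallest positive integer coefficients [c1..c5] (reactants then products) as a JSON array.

Coefficients: [6, 4, 2, 4, 1]

J: 6·1+4·0+2·5 = 16 | 4·4+1·0 = 16
L: 6·1+4·0+2·0 = 6 | 4·0+1·6 = 6
Y: 6·2+4·4+2·0 = 28 | 4·7+1·0 = 28
D: 6·6+4·0+2·0 = 36 | 4·7+1·8 = 36
gcd(6,4,2,4,1) = 1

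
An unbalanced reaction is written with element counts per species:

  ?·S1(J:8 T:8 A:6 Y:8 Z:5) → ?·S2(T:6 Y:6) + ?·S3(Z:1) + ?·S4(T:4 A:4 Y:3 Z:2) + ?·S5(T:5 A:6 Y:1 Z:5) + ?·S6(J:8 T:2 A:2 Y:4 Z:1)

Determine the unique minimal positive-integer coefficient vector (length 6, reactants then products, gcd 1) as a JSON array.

J: 5·8 = 40 | 2·0+6·0+2·0+2·0+5·8 = 40
T: 5·8 = 40 | 2·6+6·0+2·4+2·5+5·2 = 40
A: 5·6 = 30 | 2·0+6·0+2·4+2·6+5·2 = 30
Y: 5·8 = 40 | 2·6+6·0+2·3+2·1+5·4 = 40
Z: 5·5 = 25 | 2·0+6·1+2·2+2·5+5·1 = 25
gcd(5,2,6,2,2,5) = 1

Coefficients: [5, 2, 6, 2, 2, 5]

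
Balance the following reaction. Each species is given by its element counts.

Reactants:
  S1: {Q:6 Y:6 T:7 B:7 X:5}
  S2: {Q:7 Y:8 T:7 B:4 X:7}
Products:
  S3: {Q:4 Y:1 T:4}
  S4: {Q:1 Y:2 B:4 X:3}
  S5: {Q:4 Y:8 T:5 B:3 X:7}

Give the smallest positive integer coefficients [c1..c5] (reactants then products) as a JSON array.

Coefficients: [1, 6, 6, 4, 5]

Q: 1·6+6·7 = 48 | 6·4+4·1+5·4 = 48
Y: 1·6+6·8 = 54 | 6·1+4·2+5·8 = 54
T: 1·7+6·7 = 49 | 6·4+4·0+5·5 = 49
B: 1·7+6·4 = 31 | 6·0+4·4+5·3 = 31
X: 1·5+6·7 = 47 | 6·0+4·3+5·7 = 47
gcd(1,6,6,4,5) = 1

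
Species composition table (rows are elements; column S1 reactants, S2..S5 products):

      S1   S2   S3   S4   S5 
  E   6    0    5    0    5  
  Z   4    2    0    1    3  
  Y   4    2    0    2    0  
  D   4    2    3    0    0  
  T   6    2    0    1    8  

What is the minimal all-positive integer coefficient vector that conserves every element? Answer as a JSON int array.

Coefficients: [5, 4, 4, 6, 2]

E: 5·6 = 30 | 4·0+4·5+6·0+2·5 = 30
Z: 5·4 = 20 | 4·2+4·0+6·1+2·3 = 20
Y: 5·4 = 20 | 4·2+4·0+6·2+2·0 = 20
D: 5·4 = 20 | 4·2+4·3+6·0+2·0 = 20
T: 5·6 = 30 | 4·2+4·0+6·1+2·8 = 30
gcd(5,4,4,6,2) = 1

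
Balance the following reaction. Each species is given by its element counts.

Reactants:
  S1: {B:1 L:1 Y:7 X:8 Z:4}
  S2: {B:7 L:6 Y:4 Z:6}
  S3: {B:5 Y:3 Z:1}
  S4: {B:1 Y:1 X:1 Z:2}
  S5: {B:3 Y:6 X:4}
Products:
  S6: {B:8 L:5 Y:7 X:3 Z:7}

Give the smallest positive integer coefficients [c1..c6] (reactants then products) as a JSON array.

Coefficients: [1, 4, 1, 3, 1, 5]

B: 1·1+4·7+1·5+3·1+1·3 = 40 | 5·8 = 40
L: 1·1+4·6+1·0+3·0+1·0 = 25 | 5·5 = 25
Y: 1·7+4·4+1·3+3·1+1·6 = 35 | 5·7 = 35
X: 1·8+4·0+1·0+3·1+1·4 = 15 | 5·3 = 15
Z: 1·4+4·6+1·1+3·2+1·0 = 35 | 5·7 = 35
gcd(1,4,1,3,1,5) = 1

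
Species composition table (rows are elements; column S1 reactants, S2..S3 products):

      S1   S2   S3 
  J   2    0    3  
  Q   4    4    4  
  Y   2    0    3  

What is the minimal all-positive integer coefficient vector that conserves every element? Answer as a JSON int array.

J: 3·2 = 6 | 1·0+2·3 = 6
Q: 3·4 = 12 | 1·4+2·4 = 12
Y: 3·2 = 6 | 1·0+2·3 = 6
gcd(3,1,2) = 1

Coefficients: [3, 1, 2]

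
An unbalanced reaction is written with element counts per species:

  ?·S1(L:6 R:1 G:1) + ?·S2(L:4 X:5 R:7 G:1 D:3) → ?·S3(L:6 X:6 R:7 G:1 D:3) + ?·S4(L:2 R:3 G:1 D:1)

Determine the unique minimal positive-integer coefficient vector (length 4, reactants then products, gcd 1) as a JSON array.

Coefficients: [2, 6, 5, 3]

L: 2·6+6·4 = 36 | 5·6+3·2 = 36
X: 2·0+6·5 = 30 | 5·6+3·0 = 30
R: 2·1+6·7 = 44 | 5·7+3·3 = 44
G: 2·1+6·1 = 8 | 5·1+3·1 = 8
D: 2·0+6·3 = 18 | 5·3+3·1 = 18
gcd(2,6,5,3) = 1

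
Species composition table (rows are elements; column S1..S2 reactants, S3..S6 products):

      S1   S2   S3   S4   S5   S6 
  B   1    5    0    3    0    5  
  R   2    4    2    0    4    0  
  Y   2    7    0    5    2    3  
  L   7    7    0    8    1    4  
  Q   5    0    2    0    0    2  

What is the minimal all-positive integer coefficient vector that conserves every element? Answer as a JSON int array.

Coefficients: [2, 5, 2, 4, 5, 3]

B: 2·1+5·5 = 27 | 2·0+4·3+5·0+3·5 = 27
R: 2·2+5·4 = 24 | 2·2+4·0+5·4+3·0 = 24
Y: 2·2+5·7 = 39 | 2·0+4·5+5·2+3·3 = 39
L: 2·7+5·7 = 49 | 2·0+4·8+5·1+3·4 = 49
Q: 2·5+5·0 = 10 | 2·2+4·0+5·0+3·2 = 10
gcd(2,5,2,4,5,3) = 1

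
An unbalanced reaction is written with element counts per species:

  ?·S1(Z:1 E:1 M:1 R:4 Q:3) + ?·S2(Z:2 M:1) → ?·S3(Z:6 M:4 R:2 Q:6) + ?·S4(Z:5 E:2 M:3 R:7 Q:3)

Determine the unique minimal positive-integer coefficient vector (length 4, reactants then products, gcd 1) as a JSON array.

Coefficients: [4, 6, 1, 2]

Z: 4·1+6·2 = 16 | 1·6+2·5 = 16
E: 4·1+6·0 = 4 | 1·0+2·2 = 4
M: 4·1+6·1 = 10 | 1·4+2·3 = 10
R: 4·4+6·0 = 16 | 1·2+2·7 = 16
Q: 4·3+6·0 = 12 | 1·6+2·3 = 12
gcd(4,6,1,2) = 1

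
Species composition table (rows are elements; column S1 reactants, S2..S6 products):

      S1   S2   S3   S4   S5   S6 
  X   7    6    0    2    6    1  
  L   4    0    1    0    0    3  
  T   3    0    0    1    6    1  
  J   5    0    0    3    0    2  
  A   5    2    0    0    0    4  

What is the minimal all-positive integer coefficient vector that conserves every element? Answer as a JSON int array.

Coefficients: [6, 3, 6, 6, 1, 6]

X: 6·7 = 42 | 3·6+6·0+6·2+1·6+6·1 = 42
L: 6·4 = 24 | 3·0+6·1+6·0+1·0+6·3 = 24
T: 6·3 = 18 | 3·0+6·0+6·1+1·6+6·1 = 18
J: 6·5 = 30 | 3·0+6·0+6·3+1·0+6·2 = 30
A: 6·5 = 30 | 3·2+6·0+6·0+1·0+6·4 = 30
gcd(6,3,6,6,1,6) = 1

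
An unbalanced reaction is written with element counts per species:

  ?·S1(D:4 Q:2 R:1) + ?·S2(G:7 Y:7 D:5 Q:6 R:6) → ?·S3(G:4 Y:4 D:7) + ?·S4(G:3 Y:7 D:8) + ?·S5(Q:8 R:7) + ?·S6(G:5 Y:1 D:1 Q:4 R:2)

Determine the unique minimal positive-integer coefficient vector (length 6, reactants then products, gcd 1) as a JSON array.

Coefficients: [6, 4, 5, 1, 4, 1]

G: 6·0+4·7 = 28 | 5·4+1·3+4·0+1·5 = 28
Y: 6·0+4·7 = 28 | 5·4+1·7+4·0+1·1 = 28
D: 6·4+4·5 = 44 | 5·7+1·8+4·0+1·1 = 44
Q: 6·2+4·6 = 36 | 5·0+1·0+4·8+1·4 = 36
R: 6·1+4·6 = 30 | 5·0+1·0+4·7+1·2 = 30
gcd(6,4,5,1,4,1) = 1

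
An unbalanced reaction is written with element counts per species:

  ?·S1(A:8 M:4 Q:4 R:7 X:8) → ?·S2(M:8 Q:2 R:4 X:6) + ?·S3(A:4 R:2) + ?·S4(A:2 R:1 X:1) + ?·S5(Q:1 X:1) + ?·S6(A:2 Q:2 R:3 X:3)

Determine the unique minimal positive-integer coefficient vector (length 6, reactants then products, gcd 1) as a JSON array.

Coefficients: [2, 1, 2, 3, 4, 1]

A: 2·8 = 16 | 1·0+2·4+3·2+4·0+1·2 = 16
M: 2·4 = 8 | 1·8+2·0+3·0+4·0+1·0 = 8
Q: 2·4 = 8 | 1·2+2·0+3·0+4·1+1·2 = 8
R: 2·7 = 14 | 1·4+2·2+3·1+4·0+1·3 = 14
X: 2·8 = 16 | 1·6+2·0+3·1+4·1+1·3 = 16
gcd(2,1,2,3,4,1) = 1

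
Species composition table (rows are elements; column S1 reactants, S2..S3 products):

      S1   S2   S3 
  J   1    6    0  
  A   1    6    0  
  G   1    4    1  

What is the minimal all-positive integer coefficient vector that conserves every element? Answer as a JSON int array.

J: 6·1 = 6 | 1·6+2·0 = 6
A: 6·1 = 6 | 1·6+2·0 = 6
G: 6·1 = 6 | 1·4+2·1 = 6
gcd(6,1,2) = 1

Coefficients: [6, 1, 2]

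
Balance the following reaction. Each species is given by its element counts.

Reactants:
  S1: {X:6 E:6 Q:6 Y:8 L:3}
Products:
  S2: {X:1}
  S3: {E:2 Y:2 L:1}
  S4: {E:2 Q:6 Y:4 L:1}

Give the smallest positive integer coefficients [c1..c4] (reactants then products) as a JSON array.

Coefficients: [1, 6, 2, 1]

X: 1·6 = 6 | 6·1+2·0+1·0 = 6
E: 1·6 = 6 | 6·0+2·2+1·2 = 6
Q: 1·6 = 6 | 6·0+2·0+1·6 = 6
Y: 1·8 = 8 | 6·0+2·2+1·4 = 8
L: 1·3 = 3 | 6·0+2·1+1·1 = 3
gcd(1,6,2,1) = 1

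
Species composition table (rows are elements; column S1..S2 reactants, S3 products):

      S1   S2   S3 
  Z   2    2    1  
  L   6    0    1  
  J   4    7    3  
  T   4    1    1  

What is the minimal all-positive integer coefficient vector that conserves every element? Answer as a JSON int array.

Coefficients: [1, 2, 6]

Z: 1·2+2·2 = 6 | 6·1 = 6
L: 1·6+2·0 = 6 | 6·1 = 6
J: 1·4+2·7 = 18 | 6·3 = 18
T: 1·4+2·1 = 6 | 6·1 = 6
gcd(1,2,6) = 1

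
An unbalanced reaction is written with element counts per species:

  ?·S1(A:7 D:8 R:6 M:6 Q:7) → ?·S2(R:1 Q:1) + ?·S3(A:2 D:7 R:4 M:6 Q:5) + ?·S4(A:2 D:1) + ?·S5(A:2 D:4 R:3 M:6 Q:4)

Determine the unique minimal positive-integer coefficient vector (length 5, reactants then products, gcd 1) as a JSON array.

A: 2·7 = 14 | 5·0+1·2+5·2+1·2 = 14
D: 2·8 = 16 | 5·0+1·7+5·1+1·4 = 16
R: 2·6 = 12 | 5·1+1·4+5·0+1·3 = 12
M: 2·6 = 12 | 5·0+1·6+5·0+1·6 = 12
Q: 2·7 = 14 | 5·1+1·5+5·0+1·4 = 14
gcd(2,5,1,5,1) = 1

Coefficients: [2, 5, 1, 5, 1]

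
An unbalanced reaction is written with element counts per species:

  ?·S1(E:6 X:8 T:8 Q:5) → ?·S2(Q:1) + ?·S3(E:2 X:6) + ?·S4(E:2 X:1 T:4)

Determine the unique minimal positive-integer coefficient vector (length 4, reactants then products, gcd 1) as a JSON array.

Coefficients: [1, 5, 1, 2]

E: 1·6 = 6 | 5·0+1·2+2·2 = 6
X: 1·8 = 8 | 5·0+1·6+2·1 = 8
T: 1·8 = 8 | 5·0+1·0+2·4 = 8
Q: 1·5 = 5 | 5·1+1·0+2·0 = 5
gcd(1,5,1,2) = 1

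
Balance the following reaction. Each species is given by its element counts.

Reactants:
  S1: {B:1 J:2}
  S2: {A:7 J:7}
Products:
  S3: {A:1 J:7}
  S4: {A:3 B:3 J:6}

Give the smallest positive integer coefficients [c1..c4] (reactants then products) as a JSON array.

A: 6·0+1·7 = 7 | 1·1+2·3 = 7
B: 6·1+1·0 = 6 | 1·0+2·3 = 6
J: 6·2+1·7 = 19 | 1·7+2·6 = 19
gcd(6,1,1,2) = 1

Coefficients: [6, 1, 1, 2]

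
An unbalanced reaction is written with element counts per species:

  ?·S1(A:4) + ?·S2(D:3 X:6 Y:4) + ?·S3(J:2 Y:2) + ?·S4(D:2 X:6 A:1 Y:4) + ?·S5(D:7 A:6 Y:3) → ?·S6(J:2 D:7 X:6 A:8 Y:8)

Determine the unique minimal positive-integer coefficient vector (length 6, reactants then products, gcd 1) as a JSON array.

J: 5·0+2·0+6·2+4·0+4·0 = 12 | 6·2 = 12
D: 5·0+2·3+6·0+4·2+4·7 = 42 | 6·7 = 42
X: 5·0+2·6+6·0+4·6+4·0 = 36 | 6·6 = 36
A: 5·4+2·0+6·0+4·1+4·6 = 48 | 6·8 = 48
Y: 5·0+2·4+6·2+4·4+4·3 = 48 | 6·8 = 48
gcd(5,2,6,4,4,6) = 1

Coefficients: [5, 2, 6, 4, 4, 6]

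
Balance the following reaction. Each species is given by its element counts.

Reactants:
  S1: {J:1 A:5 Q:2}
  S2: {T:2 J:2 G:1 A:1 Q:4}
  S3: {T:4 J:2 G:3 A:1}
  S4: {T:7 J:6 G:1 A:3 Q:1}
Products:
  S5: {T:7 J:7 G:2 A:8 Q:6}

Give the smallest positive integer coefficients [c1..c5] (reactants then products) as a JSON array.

Coefficients: [6, 5, 1, 4, 6]

T: 6·0+5·2+1·4+4·7 = 42 | 6·7 = 42
J: 6·1+5·2+1·2+4·6 = 42 | 6·7 = 42
G: 6·0+5·1+1·3+4·1 = 12 | 6·2 = 12
A: 6·5+5·1+1·1+4·3 = 48 | 6·8 = 48
Q: 6·2+5·4+1·0+4·1 = 36 | 6·6 = 36
gcd(6,5,1,4,6) = 1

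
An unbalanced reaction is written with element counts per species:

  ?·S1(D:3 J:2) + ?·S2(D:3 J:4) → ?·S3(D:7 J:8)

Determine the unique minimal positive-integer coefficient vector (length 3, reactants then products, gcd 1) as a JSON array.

D: 2·3+5·3 = 21 | 3·7 = 21
J: 2·2+5·4 = 24 | 3·8 = 24
gcd(2,5,3) = 1

Coefficients: [2, 5, 3]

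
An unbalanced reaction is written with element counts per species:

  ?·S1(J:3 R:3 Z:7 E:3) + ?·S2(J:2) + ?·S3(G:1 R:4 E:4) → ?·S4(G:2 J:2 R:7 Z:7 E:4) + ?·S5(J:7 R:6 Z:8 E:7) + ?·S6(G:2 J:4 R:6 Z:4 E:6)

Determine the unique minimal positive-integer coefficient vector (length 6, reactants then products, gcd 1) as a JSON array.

G: 5·0+6·0+4·1 = 4 | 1·2+3·0+1·2 = 4
J: 5·3+6·2+4·0 = 27 | 1·2+3·7+1·4 = 27
R: 5·3+6·0+4·4 = 31 | 1·7+3·6+1·6 = 31
Z: 5·7+6·0+4·0 = 35 | 1·7+3·8+1·4 = 35
E: 5·3+6·0+4·4 = 31 | 1·4+3·7+1·6 = 31
gcd(5,6,4,1,3,1) = 1

Coefficients: [5, 6, 4, 1, 3, 1]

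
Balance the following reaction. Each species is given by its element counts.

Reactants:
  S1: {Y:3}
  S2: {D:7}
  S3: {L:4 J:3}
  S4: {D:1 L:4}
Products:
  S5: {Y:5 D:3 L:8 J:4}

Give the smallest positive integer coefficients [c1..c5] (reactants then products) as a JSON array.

Coefficients: [5, 1, 4, 2, 3]

Y: 5·3+1·0+4·0+2·0 = 15 | 3·5 = 15
D: 5·0+1·7+4·0+2·1 = 9 | 3·3 = 9
L: 5·0+1·0+4·4+2·4 = 24 | 3·8 = 24
J: 5·0+1·0+4·3+2·0 = 12 | 3·4 = 12
gcd(5,1,4,2,3) = 1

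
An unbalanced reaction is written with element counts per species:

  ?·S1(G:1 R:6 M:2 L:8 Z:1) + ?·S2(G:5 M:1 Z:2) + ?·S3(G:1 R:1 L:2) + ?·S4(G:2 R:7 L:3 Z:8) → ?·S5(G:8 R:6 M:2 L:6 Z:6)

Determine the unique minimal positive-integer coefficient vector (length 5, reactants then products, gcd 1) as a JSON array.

G: 2·1+6·5+4·1+2·2 = 40 | 5·8 = 40
R: 2·6+6·0+4·1+2·7 = 30 | 5·6 = 30
M: 2·2+6·1+4·0+2·0 = 10 | 5·2 = 10
L: 2·8+6·0+4·2+2·3 = 30 | 5·6 = 30
Z: 2·1+6·2+4·0+2·8 = 30 | 5·6 = 30
gcd(2,6,4,2,5) = 1

Coefficients: [2, 6, 4, 2, 5]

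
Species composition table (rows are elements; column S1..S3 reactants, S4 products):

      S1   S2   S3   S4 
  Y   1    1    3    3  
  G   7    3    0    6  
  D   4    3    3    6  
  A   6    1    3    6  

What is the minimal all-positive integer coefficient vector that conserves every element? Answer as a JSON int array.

Y: 3·1+3·1+3·3 = 15 | 5·3 = 15
G: 3·7+3·3+3·0 = 30 | 5·6 = 30
D: 3·4+3·3+3·3 = 30 | 5·6 = 30
A: 3·6+3·1+3·3 = 30 | 5·6 = 30
gcd(3,3,3,5) = 1

Coefficients: [3, 3, 3, 5]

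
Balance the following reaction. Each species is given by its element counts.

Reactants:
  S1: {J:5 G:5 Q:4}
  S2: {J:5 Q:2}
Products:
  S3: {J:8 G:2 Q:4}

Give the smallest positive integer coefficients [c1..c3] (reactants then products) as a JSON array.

Coefficients: [2, 6, 5]

J: 2·5+6·5 = 40 | 5·8 = 40
G: 2·5+6·0 = 10 | 5·2 = 10
Q: 2·4+6·2 = 20 | 5·4 = 20
gcd(2,6,5) = 1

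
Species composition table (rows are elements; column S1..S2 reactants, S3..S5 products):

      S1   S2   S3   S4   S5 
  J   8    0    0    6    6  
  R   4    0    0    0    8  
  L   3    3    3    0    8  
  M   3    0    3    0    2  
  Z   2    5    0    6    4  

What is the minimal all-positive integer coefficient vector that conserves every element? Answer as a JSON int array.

J: 6·8+6·0 = 48 | 4·0+5·6+3·6 = 48
R: 6·4+6·0 = 24 | 4·0+5·0+3·8 = 24
L: 6·3+6·3 = 36 | 4·3+5·0+3·8 = 36
M: 6·3+6·0 = 18 | 4·3+5·0+3·2 = 18
Z: 6·2+6·5 = 42 | 4·0+5·6+3·4 = 42
gcd(6,6,4,5,3) = 1

Coefficients: [6, 6, 4, 5, 3]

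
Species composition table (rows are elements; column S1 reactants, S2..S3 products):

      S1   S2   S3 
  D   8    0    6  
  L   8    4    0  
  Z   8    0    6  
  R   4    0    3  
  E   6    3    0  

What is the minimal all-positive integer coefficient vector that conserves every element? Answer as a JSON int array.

Coefficients: [3, 6, 4]

D: 3·8 = 24 | 6·0+4·6 = 24
L: 3·8 = 24 | 6·4+4·0 = 24
Z: 3·8 = 24 | 6·0+4·6 = 24
R: 3·4 = 12 | 6·0+4·3 = 12
E: 3·6 = 18 | 6·3+4·0 = 18
gcd(3,6,4) = 1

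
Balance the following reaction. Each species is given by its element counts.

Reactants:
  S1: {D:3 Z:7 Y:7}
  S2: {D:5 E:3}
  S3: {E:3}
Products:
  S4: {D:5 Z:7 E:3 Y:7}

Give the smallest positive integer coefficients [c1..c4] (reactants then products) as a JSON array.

Coefficients: [5, 2, 3, 5]

D: 5·3+2·5+3·0 = 25 | 5·5 = 25
Z: 5·7+2·0+3·0 = 35 | 5·7 = 35
E: 5·0+2·3+3·3 = 15 | 5·3 = 15
Y: 5·7+2·0+3·0 = 35 | 5·7 = 35
gcd(5,2,3,5) = 1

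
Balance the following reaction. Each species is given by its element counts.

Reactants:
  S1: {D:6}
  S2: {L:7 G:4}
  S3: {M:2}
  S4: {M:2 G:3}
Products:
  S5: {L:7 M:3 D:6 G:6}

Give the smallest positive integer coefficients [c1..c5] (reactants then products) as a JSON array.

L: 6·0+6·7+5·0+4·0 = 42 | 6·7 = 42
M: 6·0+6·0+5·2+4·2 = 18 | 6·3 = 18
D: 6·6+6·0+5·0+4·0 = 36 | 6·6 = 36
G: 6·0+6·4+5·0+4·3 = 36 | 6·6 = 36
gcd(6,6,5,4,6) = 1

Coefficients: [6, 6, 5, 4, 6]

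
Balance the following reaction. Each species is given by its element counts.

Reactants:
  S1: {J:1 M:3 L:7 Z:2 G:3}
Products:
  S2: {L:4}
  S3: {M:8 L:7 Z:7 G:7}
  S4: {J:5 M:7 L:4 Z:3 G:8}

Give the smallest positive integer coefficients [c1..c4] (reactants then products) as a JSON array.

Coefficients: [5, 6, 1, 1]

J: 5·1 = 5 | 6·0+1·0+1·5 = 5
M: 5·3 = 15 | 6·0+1·8+1·7 = 15
L: 5·7 = 35 | 6·4+1·7+1·4 = 35
Z: 5·2 = 10 | 6·0+1·7+1·3 = 10
G: 5·3 = 15 | 6·0+1·7+1·8 = 15
gcd(5,6,1,1) = 1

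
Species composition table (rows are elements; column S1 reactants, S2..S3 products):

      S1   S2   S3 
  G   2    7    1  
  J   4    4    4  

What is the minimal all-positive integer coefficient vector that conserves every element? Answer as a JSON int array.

Coefficients: [6, 1, 5]

G: 6·2 = 12 | 1·7+5·1 = 12
J: 6·4 = 24 | 1·4+5·4 = 24
gcd(6,1,5) = 1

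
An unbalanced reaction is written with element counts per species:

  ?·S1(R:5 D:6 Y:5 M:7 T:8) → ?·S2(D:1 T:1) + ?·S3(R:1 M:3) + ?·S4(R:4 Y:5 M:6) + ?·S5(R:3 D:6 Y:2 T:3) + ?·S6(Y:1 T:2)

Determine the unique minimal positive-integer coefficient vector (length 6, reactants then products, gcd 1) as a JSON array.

R: 3·5 = 15 | 6·0+5·1+1·4+2·3+6·0 = 15
D: 3·6 = 18 | 6·1+5·0+1·0+2·6+6·0 = 18
Y: 3·5 = 15 | 6·0+5·0+1·5+2·2+6·1 = 15
M: 3·7 = 21 | 6·0+5·3+1·6+2·0+6·0 = 21
T: 3·8 = 24 | 6·1+5·0+1·0+2·3+6·2 = 24
gcd(3,6,5,1,2,6) = 1

Coefficients: [3, 6, 5, 1, 2, 6]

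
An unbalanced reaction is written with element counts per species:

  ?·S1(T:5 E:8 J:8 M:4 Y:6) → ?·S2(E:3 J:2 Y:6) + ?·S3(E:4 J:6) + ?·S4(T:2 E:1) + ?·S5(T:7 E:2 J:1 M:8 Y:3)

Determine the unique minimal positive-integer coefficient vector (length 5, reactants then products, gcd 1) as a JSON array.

Coefficients: [4, 3, 4, 3, 2]

T: 4·5 = 20 | 3·0+4·0+3·2+2·7 = 20
E: 4·8 = 32 | 3·3+4·4+3·1+2·2 = 32
J: 4·8 = 32 | 3·2+4·6+3·0+2·1 = 32
M: 4·4 = 16 | 3·0+4·0+3·0+2·8 = 16
Y: 4·6 = 24 | 3·6+4·0+3·0+2·3 = 24
gcd(4,3,4,3,2) = 1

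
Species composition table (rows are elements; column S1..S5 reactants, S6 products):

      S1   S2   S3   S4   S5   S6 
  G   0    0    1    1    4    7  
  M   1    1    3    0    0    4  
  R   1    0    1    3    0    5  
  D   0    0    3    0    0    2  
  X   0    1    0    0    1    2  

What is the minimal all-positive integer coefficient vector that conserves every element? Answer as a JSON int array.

Coefficients: [4, 2, 2, 3, 4, 3]

G: 4·0+2·0+2·1+3·1+4·4 = 21 | 3·7 = 21
M: 4·1+2·1+2·3+3·0+4·0 = 12 | 3·4 = 12
R: 4·1+2·0+2·1+3·3+4·0 = 15 | 3·5 = 15
D: 4·0+2·0+2·3+3·0+4·0 = 6 | 3·2 = 6
X: 4·0+2·1+2·0+3·0+4·1 = 6 | 3·2 = 6
gcd(4,2,2,3,4,3) = 1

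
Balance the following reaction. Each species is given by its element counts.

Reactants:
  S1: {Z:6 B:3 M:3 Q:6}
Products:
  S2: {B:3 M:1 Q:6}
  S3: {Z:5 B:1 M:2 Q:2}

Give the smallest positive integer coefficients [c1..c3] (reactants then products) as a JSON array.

Z: 5·6 = 30 | 3·0+6·5 = 30
B: 5·3 = 15 | 3·3+6·1 = 15
M: 5·3 = 15 | 3·1+6·2 = 15
Q: 5·6 = 30 | 3·6+6·2 = 30
gcd(5,3,6) = 1

Coefficients: [5, 3, 6]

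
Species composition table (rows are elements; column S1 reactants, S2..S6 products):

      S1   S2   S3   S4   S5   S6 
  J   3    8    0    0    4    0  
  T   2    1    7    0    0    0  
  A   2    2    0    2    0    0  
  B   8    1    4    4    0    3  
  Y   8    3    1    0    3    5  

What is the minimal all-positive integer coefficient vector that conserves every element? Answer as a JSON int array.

Coefficients: [4, 1, 1, 3, 1, 5]

J: 4·3 = 12 | 1·8+1·0+3·0+1·4+5·0 = 12
T: 4·2 = 8 | 1·1+1·7+3·0+1·0+5·0 = 8
A: 4·2 = 8 | 1·2+1·0+3·2+1·0+5·0 = 8
B: 4·8 = 32 | 1·1+1·4+3·4+1·0+5·3 = 32
Y: 4·8 = 32 | 1·3+1·1+3·0+1·3+5·5 = 32
gcd(4,1,1,3,1,5) = 1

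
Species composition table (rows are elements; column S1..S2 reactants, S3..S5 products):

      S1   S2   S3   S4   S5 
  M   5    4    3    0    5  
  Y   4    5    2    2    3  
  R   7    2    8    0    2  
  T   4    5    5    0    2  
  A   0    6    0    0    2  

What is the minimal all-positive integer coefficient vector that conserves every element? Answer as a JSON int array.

M: 4·5+1·4 = 24 | 3·3+3·0+3·5 = 24
Y: 4·4+1·5 = 21 | 3·2+3·2+3·3 = 21
R: 4·7+1·2 = 30 | 3·8+3·0+3·2 = 30
T: 4·4+1·5 = 21 | 3·5+3·0+3·2 = 21
A: 4·0+1·6 = 6 | 3·0+3·0+3·2 = 6
gcd(4,1,3,3,3) = 1

Coefficients: [4, 1, 3, 3, 3]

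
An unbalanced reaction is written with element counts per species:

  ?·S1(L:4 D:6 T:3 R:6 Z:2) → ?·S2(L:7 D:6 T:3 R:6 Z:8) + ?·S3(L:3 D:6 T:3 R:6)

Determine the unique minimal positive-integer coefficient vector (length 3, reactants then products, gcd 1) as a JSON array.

Coefficients: [4, 1, 3]

L: 4·4 = 16 | 1·7+3·3 = 16
D: 4·6 = 24 | 1·6+3·6 = 24
T: 4·3 = 12 | 1·3+3·3 = 12
R: 4·6 = 24 | 1·6+3·6 = 24
Z: 4·2 = 8 | 1·8+3·0 = 8
gcd(4,1,3) = 1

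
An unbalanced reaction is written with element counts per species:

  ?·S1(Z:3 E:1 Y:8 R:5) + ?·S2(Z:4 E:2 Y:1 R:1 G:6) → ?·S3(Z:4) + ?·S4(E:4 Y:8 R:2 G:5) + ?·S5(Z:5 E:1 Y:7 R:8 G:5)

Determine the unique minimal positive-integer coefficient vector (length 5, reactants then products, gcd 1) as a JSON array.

Z: 5·3+5·4 = 35 | 5·4+3·0+3·5 = 35
E: 5·1+5·2 = 15 | 5·0+3·4+3·1 = 15
Y: 5·8+5·1 = 45 | 5·0+3·8+3·7 = 45
R: 5·5+5·1 = 30 | 5·0+3·2+3·8 = 30
G: 5·0+5·6 = 30 | 5·0+3·5+3·5 = 30
gcd(5,5,5,3,3) = 1

Coefficients: [5, 5, 5, 3, 3]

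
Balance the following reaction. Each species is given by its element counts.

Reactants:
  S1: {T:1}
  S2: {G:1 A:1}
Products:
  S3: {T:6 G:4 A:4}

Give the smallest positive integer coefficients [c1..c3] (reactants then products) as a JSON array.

T: 6·1+4·0 = 6 | 1·6 = 6
G: 6·0+4·1 = 4 | 1·4 = 4
A: 6·0+4·1 = 4 | 1·4 = 4
gcd(6,4,1) = 1

Coefficients: [6, 4, 1]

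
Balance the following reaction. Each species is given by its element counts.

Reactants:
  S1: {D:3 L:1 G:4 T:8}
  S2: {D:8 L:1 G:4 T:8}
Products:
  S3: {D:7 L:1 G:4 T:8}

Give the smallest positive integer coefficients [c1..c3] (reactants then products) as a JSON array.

Coefficients: [1, 4, 5]

D: 1·3+4·8 = 35 | 5·7 = 35
L: 1·1+4·1 = 5 | 5·1 = 5
G: 1·4+4·4 = 20 | 5·4 = 20
T: 1·8+4·8 = 40 | 5·8 = 40
gcd(1,4,5) = 1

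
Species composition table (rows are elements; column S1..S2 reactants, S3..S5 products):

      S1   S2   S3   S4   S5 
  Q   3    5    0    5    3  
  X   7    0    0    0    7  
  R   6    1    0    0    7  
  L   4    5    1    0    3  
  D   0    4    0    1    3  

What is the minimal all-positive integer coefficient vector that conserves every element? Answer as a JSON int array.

Q: 1·3+1·5 = 8 | 6·0+1·5+1·3 = 8
X: 1·7+1·0 = 7 | 6·0+1·0+1·7 = 7
R: 1·6+1·1 = 7 | 6·0+1·0+1·7 = 7
L: 1·4+1·5 = 9 | 6·1+1·0+1·3 = 9
D: 1·0+1·4 = 4 | 6·0+1·1+1·3 = 4
gcd(1,1,6,1,1) = 1

Coefficients: [1, 1, 6, 1, 1]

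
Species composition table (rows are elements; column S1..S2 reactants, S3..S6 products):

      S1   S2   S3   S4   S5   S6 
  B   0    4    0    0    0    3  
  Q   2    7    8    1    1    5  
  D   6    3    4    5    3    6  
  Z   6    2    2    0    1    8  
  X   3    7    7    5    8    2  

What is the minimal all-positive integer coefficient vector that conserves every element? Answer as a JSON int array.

Coefficients: [5, 3, 1, 1, 2, 4]

B: 5·0+3·4 = 12 | 1·0+1·0+2·0+4·3 = 12
Q: 5·2+3·7 = 31 | 1·8+1·1+2·1+4·5 = 31
D: 5·6+3·3 = 39 | 1·4+1·5+2·3+4·6 = 39
Z: 5·6+3·2 = 36 | 1·2+1·0+2·1+4·8 = 36
X: 5·3+3·7 = 36 | 1·7+1·5+2·8+4·2 = 36
gcd(5,3,1,1,2,4) = 1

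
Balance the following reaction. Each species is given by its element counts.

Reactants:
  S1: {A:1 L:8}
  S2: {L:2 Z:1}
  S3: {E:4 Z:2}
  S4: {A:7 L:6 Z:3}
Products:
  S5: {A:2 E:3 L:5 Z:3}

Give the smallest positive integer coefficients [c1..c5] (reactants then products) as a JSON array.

A: 1·1+3·0+3·0+1·7 = 8 | 4·2 = 8
E: 1·0+3·0+3·4+1·0 = 12 | 4·3 = 12
L: 1·8+3·2+3·0+1·6 = 20 | 4·5 = 20
Z: 1·0+3·1+3·2+1·3 = 12 | 4·3 = 12
gcd(1,3,3,1,4) = 1

Coefficients: [1, 3, 3, 1, 4]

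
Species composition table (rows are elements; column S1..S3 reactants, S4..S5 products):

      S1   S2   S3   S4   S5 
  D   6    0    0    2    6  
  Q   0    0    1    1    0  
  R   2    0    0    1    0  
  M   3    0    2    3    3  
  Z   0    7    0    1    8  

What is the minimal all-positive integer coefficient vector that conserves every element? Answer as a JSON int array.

D: 3·6+2·0+6·0 = 18 | 6·2+1·6 = 18
Q: 3·0+2·0+6·1 = 6 | 6·1+1·0 = 6
R: 3·2+2·0+6·0 = 6 | 6·1+1·0 = 6
M: 3·3+2·0+6·2 = 21 | 6·3+1·3 = 21
Z: 3·0+2·7+6·0 = 14 | 6·1+1·8 = 14
gcd(3,2,6,6,1) = 1

Coefficients: [3, 2, 6, 6, 1]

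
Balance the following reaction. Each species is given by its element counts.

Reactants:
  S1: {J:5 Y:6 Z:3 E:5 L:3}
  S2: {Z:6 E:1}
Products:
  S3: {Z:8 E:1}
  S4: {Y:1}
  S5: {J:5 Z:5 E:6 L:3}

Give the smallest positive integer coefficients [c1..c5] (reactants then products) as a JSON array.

J: 1·5+3·0 = 5 | 2·0+6·0+1·5 = 5
Y: 1·6+3·0 = 6 | 2·0+6·1+1·0 = 6
Z: 1·3+3·6 = 21 | 2·8+6·0+1·5 = 21
E: 1·5+3·1 = 8 | 2·1+6·0+1·6 = 8
L: 1·3+3·0 = 3 | 2·0+6·0+1·3 = 3
gcd(1,3,2,6,1) = 1

Coefficients: [1, 3, 2, 6, 1]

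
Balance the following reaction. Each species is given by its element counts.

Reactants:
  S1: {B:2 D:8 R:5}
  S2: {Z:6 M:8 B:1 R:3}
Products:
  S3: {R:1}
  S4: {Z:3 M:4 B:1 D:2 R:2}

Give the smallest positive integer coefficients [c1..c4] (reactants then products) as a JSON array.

Coefficients: [1, 2, 3, 4]

Z: 1·0+2·6 = 12 | 3·0+4·3 = 12
M: 1·0+2·8 = 16 | 3·0+4·4 = 16
B: 1·2+2·1 = 4 | 3·0+4·1 = 4
D: 1·8+2·0 = 8 | 3·0+4·2 = 8
R: 1·5+2·3 = 11 | 3·1+4·2 = 11
gcd(1,2,3,4) = 1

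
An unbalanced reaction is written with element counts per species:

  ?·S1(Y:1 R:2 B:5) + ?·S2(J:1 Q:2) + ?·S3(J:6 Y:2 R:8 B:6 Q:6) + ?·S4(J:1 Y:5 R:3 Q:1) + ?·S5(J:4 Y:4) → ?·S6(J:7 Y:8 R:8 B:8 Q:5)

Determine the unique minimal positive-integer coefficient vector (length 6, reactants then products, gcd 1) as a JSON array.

J: 6·0+4·1+3·6+4·1+4·4 = 42 | 6·7 = 42
Y: 6·1+4·0+3·2+4·5+4·4 = 48 | 6·8 = 48
R: 6·2+4·0+3·8+4·3+4·0 = 48 | 6·8 = 48
B: 6·5+4·0+3·6+4·0+4·0 = 48 | 6·8 = 48
Q: 6·0+4·2+3·6+4·1+4·0 = 30 | 6·5 = 30
gcd(6,4,3,4,4,6) = 1

Coefficients: [6, 4, 3, 4, 4, 6]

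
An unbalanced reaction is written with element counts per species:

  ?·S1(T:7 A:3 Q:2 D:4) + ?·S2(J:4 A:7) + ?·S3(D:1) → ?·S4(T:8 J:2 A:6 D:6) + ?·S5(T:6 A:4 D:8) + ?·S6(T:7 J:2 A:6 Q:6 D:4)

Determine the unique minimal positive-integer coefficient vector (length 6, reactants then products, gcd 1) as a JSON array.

Coefficients: [3, 1, 6, 1, 1, 1]

T: 3·7+1·0+6·0 = 21 | 1·8+1·6+1·7 = 21
J: 3·0+1·4+6·0 = 4 | 1·2+1·0+1·2 = 4
A: 3·3+1·7+6·0 = 16 | 1·6+1·4+1·6 = 16
Q: 3·2+1·0+6·0 = 6 | 1·0+1·0+1·6 = 6
D: 3·4+1·0+6·1 = 18 | 1·6+1·8+1·4 = 18
gcd(3,1,6,1,1,1) = 1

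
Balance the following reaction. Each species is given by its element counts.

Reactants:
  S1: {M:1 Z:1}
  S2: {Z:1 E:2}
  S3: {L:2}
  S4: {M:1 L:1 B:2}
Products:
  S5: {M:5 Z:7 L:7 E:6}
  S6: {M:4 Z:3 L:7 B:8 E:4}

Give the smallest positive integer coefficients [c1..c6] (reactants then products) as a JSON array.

Coefficients: [5, 5, 5, 4, 1, 1]

M: 5·1+5·0+5·0+4·1 = 9 | 1·5+1·4 = 9
Z: 5·1+5·1+5·0+4·0 = 10 | 1·7+1·3 = 10
L: 5·0+5·0+5·2+4·1 = 14 | 1·7+1·7 = 14
B: 5·0+5·0+5·0+4·2 = 8 | 1·0+1·8 = 8
E: 5·0+5·2+5·0+4·0 = 10 | 1·6+1·4 = 10
gcd(5,5,5,4,1,1) = 1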